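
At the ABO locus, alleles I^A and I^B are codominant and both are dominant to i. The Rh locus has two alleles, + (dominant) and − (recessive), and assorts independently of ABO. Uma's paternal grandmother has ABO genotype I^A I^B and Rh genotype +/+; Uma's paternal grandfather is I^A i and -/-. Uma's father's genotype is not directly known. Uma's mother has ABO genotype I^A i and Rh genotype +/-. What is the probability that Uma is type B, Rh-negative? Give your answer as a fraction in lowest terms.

Uma's father's ABO genotype from I^A I^B × I^A i: 1/4 I^A I^A, 1/4 I^A I^B, 1/4 I^A i, 1/4 I^B i.
Crossing each possibility with the mother I^A i and summing P(type B): 1/4·0 + 1/4·1/4 + 1/4·0 + 1/4·1/4 = 1/8.
Similarly for Rh via the father's Rh distribution: P(Rh-) = 1/4.
Independent loci: 1/8 × 1/4 = 1/32.

1/32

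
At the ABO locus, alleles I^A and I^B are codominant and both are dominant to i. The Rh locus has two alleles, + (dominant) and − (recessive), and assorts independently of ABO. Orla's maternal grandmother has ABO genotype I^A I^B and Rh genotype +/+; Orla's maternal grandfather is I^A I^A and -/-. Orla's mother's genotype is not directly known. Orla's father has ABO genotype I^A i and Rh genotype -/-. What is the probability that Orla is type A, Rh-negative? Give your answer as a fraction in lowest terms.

Orla's mother's ABO genotype from I^A I^B × I^A I^A: 1/2 I^A I^A, 1/2 I^A I^B.
Crossing each possibility with the father I^A i and summing P(type A): 1/2·1 + 1/2·1/2 = 3/4.
Similarly for Rh via the mother's Rh distribution: P(Rh-) = 1/2.
Independent loci: 3/4 × 1/2 = 3/8.

3/8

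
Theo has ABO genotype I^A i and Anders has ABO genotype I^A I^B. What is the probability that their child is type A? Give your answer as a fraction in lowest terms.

ABO cross I^A i × I^A I^B → offspring phenotypes: 1/2 A, 1/4 B, 1/4 AB.
So P(type A) = 1/2.

1/2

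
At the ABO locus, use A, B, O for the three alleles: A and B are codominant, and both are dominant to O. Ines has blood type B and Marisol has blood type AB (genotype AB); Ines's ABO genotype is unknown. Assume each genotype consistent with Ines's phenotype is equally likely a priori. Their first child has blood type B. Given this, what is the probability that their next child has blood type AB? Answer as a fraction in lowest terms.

3/8

Possible genotypes: Ines ∈ {BB, BO}; Marisol ∈ {AB}.
Weight each parental genotype pair by prior × P(type-B child):
  BB × AB: posterior weight 1/2; P(next child type AB) = 1/2.
  BO × AB: posterior weight 1/2; P(next child type AB) = 1/4.
Weighted sum = 3/8.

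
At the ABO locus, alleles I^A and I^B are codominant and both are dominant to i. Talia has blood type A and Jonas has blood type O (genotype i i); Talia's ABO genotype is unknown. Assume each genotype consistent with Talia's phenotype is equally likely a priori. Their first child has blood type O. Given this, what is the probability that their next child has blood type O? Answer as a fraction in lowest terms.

1/2

Possible genotypes: Talia ∈ {I^A I^A, I^A i}; Jonas ∈ {i i}.
Weight each parental genotype pair by prior × P(type-O child):
  I^A i × i i: posterior weight 1; P(next child type O) = 1/2.
Weighted sum = 1/2.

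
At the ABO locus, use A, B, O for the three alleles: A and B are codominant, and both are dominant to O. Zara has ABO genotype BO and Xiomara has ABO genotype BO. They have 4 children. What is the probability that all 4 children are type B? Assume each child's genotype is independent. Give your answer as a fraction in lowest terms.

81/256

ABO cross BO × BO → 1/4 O, 3/4 B.
So P(type B) = 3/4 per child.
All 4 independent: (3/4)^4 = 81/256.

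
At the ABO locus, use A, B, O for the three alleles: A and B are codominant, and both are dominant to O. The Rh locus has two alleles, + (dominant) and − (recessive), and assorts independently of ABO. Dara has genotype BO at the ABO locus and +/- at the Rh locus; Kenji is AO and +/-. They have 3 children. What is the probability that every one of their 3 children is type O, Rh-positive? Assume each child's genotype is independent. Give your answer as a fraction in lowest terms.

ABO cross BO × AO → 1/4 O, 1/4 A, 1/4 B, 1/4 AB.
Rh cross +/- × +/- → 3/4 Rh+, 1/4 Rh-; so P(type O, Rh-positive) = 1/4 × 3/4 = 3/16 per child.
All 3 independent: (3/16)^3 = 27/4096.

27/4096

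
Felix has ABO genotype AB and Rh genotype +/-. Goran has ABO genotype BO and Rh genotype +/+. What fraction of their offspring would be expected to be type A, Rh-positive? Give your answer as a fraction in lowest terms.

1/4

ABO cross AB × BO → offspring phenotypes: 1/4 A, 1/2 B, 1/4 AB.
Rh cross +/- × +/+ → 1 Rh+.
Independent loci: P(type A, Rh-positive) = 1/4 × 1 = 1/4.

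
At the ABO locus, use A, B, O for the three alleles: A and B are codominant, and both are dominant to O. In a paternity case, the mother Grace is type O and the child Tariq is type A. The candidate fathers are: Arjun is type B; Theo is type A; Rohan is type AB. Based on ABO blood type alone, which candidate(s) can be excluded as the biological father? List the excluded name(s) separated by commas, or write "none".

Arjun

A candidate is excluded only if no genotype consistent with his phenotype could produce a type A child with a type O mother.
Arjun (type B): no genotype consistent with that phenotype can produce a type-A child with a type-O mother.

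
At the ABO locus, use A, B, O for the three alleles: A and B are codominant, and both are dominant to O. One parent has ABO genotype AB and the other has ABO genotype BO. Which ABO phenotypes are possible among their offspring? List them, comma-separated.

Gametes from AB × BO give offspring ABO genotypes AB, AO, BB, BO, i.e. phenotypes A, B, AB.

A, B, AB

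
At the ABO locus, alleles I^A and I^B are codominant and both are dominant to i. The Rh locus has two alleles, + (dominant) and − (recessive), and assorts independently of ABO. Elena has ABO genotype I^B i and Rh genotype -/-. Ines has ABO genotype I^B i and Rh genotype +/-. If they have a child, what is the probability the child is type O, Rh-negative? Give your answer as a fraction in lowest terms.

ABO cross I^B i × I^B i → offspring phenotypes: 1/4 O, 3/4 B.
Rh cross -/- × +/- → 1/2 Rh+, 1/2 Rh-.
Independent loci: P(type O, Rh-negative) = 1/4 × 1/2 = 1/8.

1/8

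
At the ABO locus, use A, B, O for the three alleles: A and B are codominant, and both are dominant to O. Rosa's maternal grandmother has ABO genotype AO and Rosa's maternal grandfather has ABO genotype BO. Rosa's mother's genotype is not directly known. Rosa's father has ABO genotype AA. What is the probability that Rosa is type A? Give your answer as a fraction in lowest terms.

3/4

Rosa's mother's ABO genotype from AO × BO: 1/4 AB, 1/4 AO, 1/4 BO, 1/4 OO.
Crossing each possibility with the father AA and summing P(type A): 1/4·1/2 + 1/4·1 + 1/4·1/2 + 1/4·1 = 3/4.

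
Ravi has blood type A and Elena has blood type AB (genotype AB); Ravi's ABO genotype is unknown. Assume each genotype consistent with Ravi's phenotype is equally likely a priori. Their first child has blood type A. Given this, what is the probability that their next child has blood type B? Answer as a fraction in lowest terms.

Possible genotypes: Ravi ∈ {AA, AO}; Elena ∈ {AB}.
Weight each parental genotype pair by prior × P(type-A child):
  AA × AB: posterior weight 1/2; P(next child type B) = 0.
  AO × AB: posterior weight 1/2; P(next child type B) = 1/4.
Weighted sum = 1/8.

1/8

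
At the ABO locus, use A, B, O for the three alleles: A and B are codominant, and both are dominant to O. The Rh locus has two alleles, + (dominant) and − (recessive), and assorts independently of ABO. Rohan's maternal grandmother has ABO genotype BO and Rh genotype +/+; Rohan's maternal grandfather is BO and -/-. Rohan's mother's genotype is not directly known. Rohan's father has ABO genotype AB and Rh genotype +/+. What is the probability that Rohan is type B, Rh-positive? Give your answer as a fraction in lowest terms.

1/2

Rohan's mother's ABO genotype from BO × BO: 1/4 BB, 1/2 BO, 1/4 OO.
Crossing each possibility with the father AB and summing P(type B): 1/4·1/2 + 1/2·1/2 + 1/4·1/2 = 1/2.
Similarly for Rh via the mother's Rh distribution: P(Rh+) = 1.
Independent loci: 1/2 × 1 = 1/2.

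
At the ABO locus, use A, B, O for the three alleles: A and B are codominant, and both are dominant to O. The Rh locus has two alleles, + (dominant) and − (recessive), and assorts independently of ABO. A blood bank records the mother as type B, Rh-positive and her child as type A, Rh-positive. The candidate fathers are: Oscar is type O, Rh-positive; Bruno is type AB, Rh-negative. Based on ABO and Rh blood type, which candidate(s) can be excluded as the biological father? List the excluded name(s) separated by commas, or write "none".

Oscar

A candidate is excluded only if no genotype consistent with his phenotype could produce a type A, Rh-positive child with a type B, Rh-positive mother.
Oscar (type O, Rh+): no genotype consistent with that phenotype can produce a type-A Rh+ child with a type-B mother.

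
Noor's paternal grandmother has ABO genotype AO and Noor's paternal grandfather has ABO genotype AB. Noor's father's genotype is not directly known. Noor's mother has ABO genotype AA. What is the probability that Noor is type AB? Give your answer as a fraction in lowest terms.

Noor's father's ABO genotype from AO × AB: 1/4 AA, 1/4 AB, 1/4 AO, 1/4 BO.
Crossing each possibility with the mother AA and summing P(type AB): 1/4·0 + 1/4·1/2 + 1/4·0 + 1/4·1/2 = 1/4.

1/4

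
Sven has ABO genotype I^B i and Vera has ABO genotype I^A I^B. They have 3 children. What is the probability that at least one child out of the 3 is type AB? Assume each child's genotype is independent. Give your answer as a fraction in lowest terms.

37/64

ABO cross I^B i × I^A I^B → 1/4 A, 1/2 B, 1/4 AB.
So P(type AB) = 1/4 per child.
P(none) = (3/4)^3 = 27/64; P(at least one) = 1 − 27/64 = 37/64.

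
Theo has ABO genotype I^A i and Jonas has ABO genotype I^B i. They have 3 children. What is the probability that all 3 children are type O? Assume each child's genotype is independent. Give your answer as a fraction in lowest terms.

1/64

ABO cross I^A i × I^B i → 1/4 O, 1/4 A, 1/4 B, 1/4 AB.
So P(type O) = 1/4 per child.
All 3 independent: (1/4)^3 = 1/64.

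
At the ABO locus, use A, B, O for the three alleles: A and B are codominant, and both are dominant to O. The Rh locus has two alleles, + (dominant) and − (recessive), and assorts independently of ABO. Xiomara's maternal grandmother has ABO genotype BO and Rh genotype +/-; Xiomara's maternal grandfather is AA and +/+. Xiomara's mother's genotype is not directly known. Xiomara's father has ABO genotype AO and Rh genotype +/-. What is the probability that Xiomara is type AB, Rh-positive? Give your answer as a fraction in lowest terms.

7/64

Xiomara's mother's ABO genotype from BO × AA: 1/2 AB, 1/2 AO.
Crossing each possibility with the father AO and summing P(type AB): 1/2·1/4 + 1/2·0 = 1/8.
Similarly for Rh via the mother's Rh distribution: P(Rh+) = 7/8.
Independent loci: 1/8 × 7/8 = 7/64.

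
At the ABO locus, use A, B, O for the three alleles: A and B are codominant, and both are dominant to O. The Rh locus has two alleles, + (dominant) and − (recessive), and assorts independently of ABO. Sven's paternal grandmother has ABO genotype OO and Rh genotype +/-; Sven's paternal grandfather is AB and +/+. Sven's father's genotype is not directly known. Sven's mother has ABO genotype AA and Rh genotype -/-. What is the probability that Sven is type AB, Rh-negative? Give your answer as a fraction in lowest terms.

1/16

Sven's father's ABO genotype from OO × AB: 1/2 AO, 1/2 BO.
Crossing each possibility with the mother AA and summing P(type AB): 1/2·0 + 1/2·1/2 = 1/4.
Similarly for Rh via the father's Rh distribution: P(Rh-) = 1/4.
Independent loci: 1/4 × 1/4 = 1/16.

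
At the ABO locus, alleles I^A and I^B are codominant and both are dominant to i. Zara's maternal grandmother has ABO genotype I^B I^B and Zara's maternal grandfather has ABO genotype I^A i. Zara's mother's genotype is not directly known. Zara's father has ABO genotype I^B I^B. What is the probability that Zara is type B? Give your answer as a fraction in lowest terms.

Zara's mother's ABO genotype from I^B I^B × I^A i: 1/2 I^A I^B, 1/2 I^B i.
Crossing each possibility with the father I^B I^B and summing P(type B): 1/2·1/2 + 1/2·1 = 3/4.

3/4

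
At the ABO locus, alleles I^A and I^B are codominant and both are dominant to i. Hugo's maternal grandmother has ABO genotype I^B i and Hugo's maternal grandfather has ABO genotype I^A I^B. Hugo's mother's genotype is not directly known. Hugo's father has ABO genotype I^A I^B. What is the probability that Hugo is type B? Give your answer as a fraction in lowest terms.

3/8

Hugo's mother's ABO genotype from I^B i × I^A I^B: 1/4 I^A I^B, 1/4 I^A i, 1/4 I^B I^B, 1/4 I^B i.
Crossing each possibility with the father I^A I^B and summing P(type B): 1/4·1/4 + 1/4·1/4 + 1/4·1/2 + 1/4·1/2 = 3/8.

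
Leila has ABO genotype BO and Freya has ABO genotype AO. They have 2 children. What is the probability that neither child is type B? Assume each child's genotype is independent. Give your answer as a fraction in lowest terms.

ABO cross BO × AO → 1/4 O, 1/4 A, 1/4 B, 1/4 AB.
So P(type B) = 1/4 per child.
P(not type B) = 3/4 for one child; (3/4)^2 = 9/16.

9/16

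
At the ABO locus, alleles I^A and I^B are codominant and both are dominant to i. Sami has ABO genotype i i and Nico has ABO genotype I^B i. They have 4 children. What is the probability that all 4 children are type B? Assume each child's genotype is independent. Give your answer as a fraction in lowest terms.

ABO cross i i × I^B i → 1/2 O, 1/2 B.
So P(type B) = 1/2 per child.
All 4 independent: (1/2)^4 = 1/16.

1/16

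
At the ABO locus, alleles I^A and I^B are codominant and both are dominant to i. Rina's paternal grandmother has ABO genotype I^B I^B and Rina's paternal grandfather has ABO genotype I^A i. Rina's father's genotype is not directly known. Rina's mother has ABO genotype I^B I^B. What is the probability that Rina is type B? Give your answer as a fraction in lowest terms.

Rina's father's ABO genotype from I^B I^B × I^A i: 1/2 I^A I^B, 1/2 I^B i.
Crossing each possibility with the mother I^B I^B and summing P(type B): 1/2·1/2 + 1/2·1 = 3/4.

3/4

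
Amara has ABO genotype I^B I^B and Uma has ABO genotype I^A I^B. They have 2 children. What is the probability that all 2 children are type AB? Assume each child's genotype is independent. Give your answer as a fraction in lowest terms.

ABO cross I^B I^B × I^A I^B → 1/2 B, 1/2 AB.
So P(type AB) = 1/2 per child.
All 2 independent: (1/2)^2 = 1/4.

1/4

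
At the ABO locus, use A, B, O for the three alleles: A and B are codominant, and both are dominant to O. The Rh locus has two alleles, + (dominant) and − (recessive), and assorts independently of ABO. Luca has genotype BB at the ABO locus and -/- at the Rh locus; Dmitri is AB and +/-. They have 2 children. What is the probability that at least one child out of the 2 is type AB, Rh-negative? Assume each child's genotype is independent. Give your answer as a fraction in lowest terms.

ABO cross BB × AB → 1/2 B, 1/2 AB.
Rh cross -/- × +/- → 1/2 Rh+, 1/2 Rh-; so P(type AB, Rh-negative) = 1/2 × 1/2 = 1/4 per child.
P(none) = (3/4)^2 = 9/16; P(at least one) = 1 − 9/16 = 7/16.

7/16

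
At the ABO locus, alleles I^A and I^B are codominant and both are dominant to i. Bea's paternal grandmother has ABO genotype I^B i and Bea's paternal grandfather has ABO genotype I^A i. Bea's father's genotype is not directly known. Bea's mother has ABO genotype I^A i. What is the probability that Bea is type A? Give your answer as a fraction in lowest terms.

1/2

Bea's father's ABO genotype from I^B i × I^A i: 1/4 I^A I^B, 1/4 I^A i, 1/4 I^B i, 1/4 i i.
Crossing each possibility with the mother I^A i and summing P(type A): 1/4·1/2 + 1/4·3/4 + 1/4·1/4 + 1/4·1/2 = 1/2.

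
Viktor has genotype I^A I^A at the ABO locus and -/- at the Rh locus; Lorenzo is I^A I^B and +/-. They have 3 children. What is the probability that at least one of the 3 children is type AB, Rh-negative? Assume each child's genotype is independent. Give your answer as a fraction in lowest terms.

ABO cross I^A I^A × I^A I^B → 1/2 A, 1/2 AB.
Rh cross -/- × +/- → 1/2 Rh+, 1/2 Rh-; so P(type AB, Rh-negative) = 1/2 × 1/2 = 1/4 per child.
P(none) = (3/4)^3 = 27/64; P(at least one) = 1 − 27/64 = 37/64.

37/64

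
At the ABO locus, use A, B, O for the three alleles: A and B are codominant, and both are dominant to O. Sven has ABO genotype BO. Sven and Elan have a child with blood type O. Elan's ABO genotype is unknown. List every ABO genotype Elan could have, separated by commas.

AO, BO, OO

For each candidate genotype of Elan, check whether crossing it with BO can produce every observed child phenotype.
  AA → possible child types {A, AB} ✗
  AB → possible child types {A, B, AB} ✗
  AO → possible child types {O, A, B, AB} ✓
  BB → possible child types {B} ✗
  BO → possible child types {O, B} ✓
  OO → possible child types {O, B} ✓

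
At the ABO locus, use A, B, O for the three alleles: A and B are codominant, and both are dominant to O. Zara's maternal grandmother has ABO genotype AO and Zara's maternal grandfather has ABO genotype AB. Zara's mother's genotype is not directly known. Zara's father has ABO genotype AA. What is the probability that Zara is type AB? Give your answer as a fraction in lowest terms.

Zara's mother's ABO genotype from AO × AB: 1/4 AA, 1/4 AB, 1/4 AO, 1/4 BO.
Crossing each possibility with the father AA and summing P(type AB): 1/4·0 + 1/4·1/2 + 1/4·0 + 1/4·1/2 = 1/4.

1/4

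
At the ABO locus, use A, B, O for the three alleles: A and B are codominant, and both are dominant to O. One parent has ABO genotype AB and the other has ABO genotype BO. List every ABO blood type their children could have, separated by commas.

Gametes from AB × BO give offspring ABO genotypes AB, AO, BB, BO, i.e. phenotypes A, B, AB.

A, B, AB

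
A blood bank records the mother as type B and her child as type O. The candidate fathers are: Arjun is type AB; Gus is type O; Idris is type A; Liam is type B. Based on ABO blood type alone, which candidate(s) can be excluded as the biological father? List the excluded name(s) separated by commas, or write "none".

Arjun

A candidate is excluded only if no genotype consistent with his phenotype could produce a type O child with a type B mother.
Arjun (type AB): no genotype consistent with that phenotype can produce a type-O child with a type-B mother.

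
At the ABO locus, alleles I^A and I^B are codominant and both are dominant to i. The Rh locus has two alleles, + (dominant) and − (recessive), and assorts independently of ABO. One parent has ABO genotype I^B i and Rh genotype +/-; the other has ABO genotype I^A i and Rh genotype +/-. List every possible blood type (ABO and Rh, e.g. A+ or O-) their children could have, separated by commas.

O+, O-, A+, A-, B+, B-, AB+, AB-

Gametes from I^B i × I^A i give offspring ABO genotypes I^A I^B, I^A i, I^B i, i i, i.e. phenotypes O, A, B, AB.
Rh cross +/- × +/- → phenotypes Rh+, Rh-.
Combining independently: O+, O-, A+, A-, B+, B-, AB+, AB-.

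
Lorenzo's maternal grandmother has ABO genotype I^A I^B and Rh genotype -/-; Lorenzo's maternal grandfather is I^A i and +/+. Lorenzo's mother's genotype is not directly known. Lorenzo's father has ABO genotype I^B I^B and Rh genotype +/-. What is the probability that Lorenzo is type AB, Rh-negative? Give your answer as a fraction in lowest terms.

1/8

Lorenzo's mother's ABO genotype from I^A I^B × I^A i: 1/4 I^A I^A, 1/4 I^A I^B, 1/4 I^A i, 1/4 I^B i.
Crossing each possibility with the father I^B I^B and summing P(type AB): 1/4·1 + 1/4·1/2 + 1/4·1/2 + 1/4·0 = 1/2.
Similarly for Rh via the mother's Rh distribution: P(Rh-) = 1/4.
Independent loci: 1/2 × 1/4 = 1/8.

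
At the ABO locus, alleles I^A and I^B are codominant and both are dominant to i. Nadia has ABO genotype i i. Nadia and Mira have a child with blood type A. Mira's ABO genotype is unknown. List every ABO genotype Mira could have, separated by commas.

For each candidate genotype of Mira, check whether crossing it with i i can produce every observed child phenotype.
  I^A I^A → possible child types {A} ✓
  I^A I^B → possible child types {A, B} ✓
  I^A i → possible child types {O, A} ✓
  I^B I^B → possible child types {B} ✗
  I^B i → possible child types {O, B} ✗
  i i → possible child types {O} ✗

I^A I^A, I^A I^B, I^A i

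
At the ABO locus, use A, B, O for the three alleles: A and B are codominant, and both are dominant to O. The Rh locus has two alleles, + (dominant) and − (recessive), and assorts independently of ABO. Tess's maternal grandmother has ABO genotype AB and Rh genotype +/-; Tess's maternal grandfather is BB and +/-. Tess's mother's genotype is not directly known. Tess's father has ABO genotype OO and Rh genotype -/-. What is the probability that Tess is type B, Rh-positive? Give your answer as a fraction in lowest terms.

Tess's mother's ABO genotype from AB × BB: 1/2 AB, 1/2 BB.
Crossing each possibility with the father OO and summing P(type B): 1/2·1/2 + 1/2·1 = 3/4.
Similarly for Rh via the mother's Rh distribution: P(Rh+) = 1/2.
Independent loci: 3/4 × 1/2 = 3/8.

3/8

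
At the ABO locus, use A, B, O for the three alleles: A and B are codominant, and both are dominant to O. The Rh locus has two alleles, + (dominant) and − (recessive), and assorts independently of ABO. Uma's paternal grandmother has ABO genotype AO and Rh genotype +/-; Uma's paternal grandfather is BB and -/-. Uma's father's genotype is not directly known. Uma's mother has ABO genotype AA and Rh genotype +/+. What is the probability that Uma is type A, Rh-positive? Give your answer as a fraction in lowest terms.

1/2

Uma's father's ABO genotype from AO × BB: 1/2 AB, 1/2 BO.
Crossing each possibility with the mother AA and summing P(type A): 1/2·1/2 + 1/2·1/2 = 1/2.
Similarly for Rh via the father's Rh distribution: P(Rh+) = 1.
Independent loci: 1/2 × 1 = 1/2.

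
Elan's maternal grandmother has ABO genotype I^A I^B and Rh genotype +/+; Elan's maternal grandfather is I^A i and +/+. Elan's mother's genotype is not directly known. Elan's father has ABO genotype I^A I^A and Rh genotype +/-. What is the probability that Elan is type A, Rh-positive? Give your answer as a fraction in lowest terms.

Elan's mother's ABO genotype from I^A I^B × I^A i: 1/4 I^A I^A, 1/4 I^A I^B, 1/4 I^A i, 1/4 I^B i.
Crossing each possibility with the father I^A I^A and summing P(type A): 1/4·1 + 1/4·1/2 + 1/4·1 + 1/4·1/2 = 3/4.
Similarly for Rh via the mother's Rh distribution: P(Rh+) = 1.
Independent loci: 3/4 × 1 = 3/4.

3/4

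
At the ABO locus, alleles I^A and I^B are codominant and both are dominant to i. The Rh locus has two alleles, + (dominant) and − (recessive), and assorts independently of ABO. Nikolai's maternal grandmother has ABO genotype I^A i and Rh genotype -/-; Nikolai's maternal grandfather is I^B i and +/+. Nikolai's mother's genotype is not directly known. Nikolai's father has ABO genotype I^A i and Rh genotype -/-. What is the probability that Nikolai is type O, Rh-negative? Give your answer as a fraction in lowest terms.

Nikolai's mother's ABO genotype from I^A i × I^B i: 1/4 I^A I^B, 1/4 I^A i, 1/4 I^B i, 1/4 i i.
Crossing each possibility with the father I^A i and summing P(type O): 1/4·0 + 1/4·1/4 + 1/4·1/4 + 1/4·1/2 = 1/4.
Similarly for Rh via the mother's Rh distribution: P(Rh-) = 1/2.
Independent loci: 1/4 × 1/2 = 1/8.

1/8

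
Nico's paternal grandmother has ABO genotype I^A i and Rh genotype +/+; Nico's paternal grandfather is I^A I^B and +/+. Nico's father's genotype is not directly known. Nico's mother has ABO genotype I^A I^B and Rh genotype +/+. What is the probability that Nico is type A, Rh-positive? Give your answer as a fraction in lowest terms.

3/8

Nico's father's ABO genotype from I^A i × I^A I^B: 1/4 I^A I^A, 1/4 I^A I^B, 1/4 I^A i, 1/4 I^B i.
Crossing each possibility with the mother I^A I^B and summing P(type A): 1/4·1/2 + 1/4·1/4 + 1/4·1/2 + 1/4·1/4 = 3/8.
Similarly for Rh via the father's Rh distribution: P(Rh+) = 1.
Independent loci: 3/8 × 1 = 3/8.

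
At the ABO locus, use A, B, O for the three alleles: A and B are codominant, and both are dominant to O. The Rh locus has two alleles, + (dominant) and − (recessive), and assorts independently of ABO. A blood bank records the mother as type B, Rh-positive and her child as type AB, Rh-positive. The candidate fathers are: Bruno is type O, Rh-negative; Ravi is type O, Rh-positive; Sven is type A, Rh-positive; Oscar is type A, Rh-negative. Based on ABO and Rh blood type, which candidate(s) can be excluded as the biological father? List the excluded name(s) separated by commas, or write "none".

Bruno, Ravi

A candidate is excluded only if no genotype consistent with his phenotype could produce a type AB, Rh-positive child with a type B, Rh-positive mother.
Bruno (type O, Rh-): no genotype consistent with that phenotype can produce a type-AB Rh+ child with a type-B mother.
Ravi (type O, Rh+): no genotype consistent with that phenotype can produce a type-AB Rh+ child with a type-B mother.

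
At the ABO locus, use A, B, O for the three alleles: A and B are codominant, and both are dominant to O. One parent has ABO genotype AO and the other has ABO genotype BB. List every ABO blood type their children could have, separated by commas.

B, AB

Gametes from AO × BB give offspring ABO genotypes AB, BO, i.e. phenotypes B, AB.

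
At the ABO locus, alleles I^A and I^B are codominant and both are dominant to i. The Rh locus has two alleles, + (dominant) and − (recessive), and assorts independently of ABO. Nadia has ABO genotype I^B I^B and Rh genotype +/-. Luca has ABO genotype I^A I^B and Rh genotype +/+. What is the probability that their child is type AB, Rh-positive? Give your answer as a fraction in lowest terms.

1/2

ABO cross I^B I^B × I^A I^B → offspring phenotypes: 1/2 B, 1/2 AB.
Rh cross +/- × +/+ → 1 Rh+.
Independent loci: P(type AB, Rh-positive) = 1/2 × 1 = 1/2.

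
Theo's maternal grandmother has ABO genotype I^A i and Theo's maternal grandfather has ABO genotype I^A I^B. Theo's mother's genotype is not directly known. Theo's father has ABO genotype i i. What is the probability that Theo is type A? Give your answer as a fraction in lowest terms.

1/2

Theo's mother's ABO genotype from I^A i × I^A I^B: 1/4 I^A I^A, 1/4 I^A I^B, 1/4 I^A i, 1/4 I^B i.
Crossing each possibility with the father i i and summing P(type A): 1/4·1 + 1/4·1/2 + 1/4·1/2 + 1/4·0 = 1/2.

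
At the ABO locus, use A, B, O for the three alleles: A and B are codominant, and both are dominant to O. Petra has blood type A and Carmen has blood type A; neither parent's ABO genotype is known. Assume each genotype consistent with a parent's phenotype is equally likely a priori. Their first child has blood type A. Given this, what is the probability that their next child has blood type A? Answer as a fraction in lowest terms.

19/20

Possible genotypes: Petra ∈ {AA, AO}; Carmen ∈ {AA, AO}.
Weight each parental genotype pair by prior × P(type-A child):
  AA × AA: posterior weight 4/15; P(next child type A) = 1.
  AA × AO: posterior weight 4/15; P(next child type A) = 1.
  AO × AA: posterior weight 4/15; P(next child type A) = 1.
  AO × AO: posterior weight 1/5; P(next child type A) = 3/4.
Weighted sum = 19/20.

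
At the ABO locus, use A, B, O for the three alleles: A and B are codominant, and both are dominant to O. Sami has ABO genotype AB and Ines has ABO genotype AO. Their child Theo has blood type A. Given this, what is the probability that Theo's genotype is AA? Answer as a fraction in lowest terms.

Cross AB × AO → 1/4 AA, 1/4 AB, 1/4 AO, 1/4 BO.
Type-A genotypes among offspring: AA (1/4), AO (1/4); total 1/2.
P(AA | type A) = (1/4) / (1/2) = 1/2.

1/2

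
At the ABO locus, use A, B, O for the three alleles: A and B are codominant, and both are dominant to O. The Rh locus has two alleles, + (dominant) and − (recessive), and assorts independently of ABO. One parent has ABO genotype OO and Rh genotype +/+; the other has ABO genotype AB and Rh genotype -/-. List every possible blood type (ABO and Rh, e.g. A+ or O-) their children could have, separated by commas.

A+, B+

Gametes from OO × AB give offspring ABO genotypes AO, BO, i.e. phenotypes A, B.
Rh cross +/+ × -/- → phenotypes Rh+.
Combining independently: A+, B+.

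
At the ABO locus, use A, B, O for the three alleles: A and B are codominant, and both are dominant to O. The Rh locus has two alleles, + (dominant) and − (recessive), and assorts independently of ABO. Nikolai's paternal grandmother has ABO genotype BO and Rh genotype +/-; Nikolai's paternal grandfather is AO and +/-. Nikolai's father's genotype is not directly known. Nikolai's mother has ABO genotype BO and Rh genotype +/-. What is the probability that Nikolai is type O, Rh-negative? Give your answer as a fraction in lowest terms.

Nikolai's father's ABO genotype from BO × AO: 1/4 AB, 1/4 AO, 1/4 BO, 1/4 OO.
Crossing each possibility with the mother BO and summing P(type O): 1/4·0 + 1/4·1/4 + 1/4·1/4 + 1/4·1/2 = 1/4.
Similarly for Rh via the father's Rh distribution: P(Rh-) = 1/4.
Independent loci: 1/4 × 1/4 = 1/16.

1/16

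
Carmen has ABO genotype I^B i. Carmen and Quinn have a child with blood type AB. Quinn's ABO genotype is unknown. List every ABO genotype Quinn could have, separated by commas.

I^A I^A, I^A I^B, I^A i

For each candidate genotype of Quinn, check whether crossing it with I^B i can produce every observed child phenotype.
  I^A I^A → possible child types {A, AB} ✓
  I^A I^B → possible child types {A, B, AB} ✓
  I^A i → possible child types {O, A, B, AB} ✓
  I^B I^B → possible child types {B} ✗
  I^B i → possible child types {O, B} ✗
  i i → possible child types {O, B} ✗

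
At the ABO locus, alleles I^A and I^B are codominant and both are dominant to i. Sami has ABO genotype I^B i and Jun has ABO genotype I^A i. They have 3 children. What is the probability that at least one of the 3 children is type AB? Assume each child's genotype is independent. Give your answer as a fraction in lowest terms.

37/64

ABO cross I^B i × I^A i → 1/4 O, 1/4 A, 1/4 B, 1/4 AB.
So P(type AB) = 1/4 per child.
P(none) = (3/4)^3 = 27/64; P(at least one) = 1 − 27/64 = 37/64.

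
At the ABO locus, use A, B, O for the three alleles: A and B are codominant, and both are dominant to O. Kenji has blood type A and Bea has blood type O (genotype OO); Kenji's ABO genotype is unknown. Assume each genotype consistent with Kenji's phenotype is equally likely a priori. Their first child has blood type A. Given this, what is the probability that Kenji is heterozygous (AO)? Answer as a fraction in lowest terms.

1/3

Possible genotypes: Kenji ∈ {AA, AO}; Bea ∈ {OO}.
Weight each parental genotype pair by prior × P(type-A child):
  AA × OO: posterior weight 2/3.
  AO × OO: posterior weight 1/3.
Sum the posterior weight over pairs where Kenji is AO: 1/3.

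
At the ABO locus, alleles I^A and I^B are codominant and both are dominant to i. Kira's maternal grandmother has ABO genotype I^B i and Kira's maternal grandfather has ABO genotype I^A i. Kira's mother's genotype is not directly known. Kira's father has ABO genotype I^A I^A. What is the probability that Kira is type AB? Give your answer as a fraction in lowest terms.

1/4

Kira's mother's ABO genotype from I^B i × I^A i: 1/4 I^A I^B, 1/4 I^A i, 1/4 I^B i, 1/4 i i.
Crossing each possibility with the father I^A I^A and summing P(type AB): 1/4·1/2 + 1/4·0 + 1/4·1/2 + 1/4·0 = 1/4.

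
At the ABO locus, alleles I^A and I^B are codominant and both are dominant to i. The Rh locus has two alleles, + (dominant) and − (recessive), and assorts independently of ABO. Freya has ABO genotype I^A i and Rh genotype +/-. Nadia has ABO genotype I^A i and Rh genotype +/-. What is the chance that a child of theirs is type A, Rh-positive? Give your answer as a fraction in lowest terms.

9/16

ABO cross I^A i × I^A i → offspring phenotypes: 1/4 O, 3/4 A.
Rh cross +/- × +/- → 3/4 Rh+, 1/4 Rh-.
Independent loci: P(type A, Rh-positive) = 3/4 × 3/4 = 9/16.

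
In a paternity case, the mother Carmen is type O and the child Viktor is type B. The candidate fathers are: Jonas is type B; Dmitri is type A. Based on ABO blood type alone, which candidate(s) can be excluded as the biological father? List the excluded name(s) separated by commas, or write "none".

A candidate is excluded only if no genotype consistent with his phenotype could produce a type B child with a type O mother.
Dmitri (type A): no genotype consistent with that phenotype can produce a type-B child with a type-O mother.

Dmitri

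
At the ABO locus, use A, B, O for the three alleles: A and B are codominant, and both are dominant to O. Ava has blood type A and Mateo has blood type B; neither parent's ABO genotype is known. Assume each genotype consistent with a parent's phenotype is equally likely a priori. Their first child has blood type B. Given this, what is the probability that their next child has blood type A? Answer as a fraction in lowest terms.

1/12

Possible genotypes: Ava ∈ {AA, AO}; Mateo ∈ {BB, BO}.
Weight each parental genotype pair by prior × P(type-B child):
  AO × BB: posterior weight 2/3; P(next child type A) = 0.
  AO × BO: posterior weight 1/3; P(next child type A) = 1/4.
Weighted sum = 1/12.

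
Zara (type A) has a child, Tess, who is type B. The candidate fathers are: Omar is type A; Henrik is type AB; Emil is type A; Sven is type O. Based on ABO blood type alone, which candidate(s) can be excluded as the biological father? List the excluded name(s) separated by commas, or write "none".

A candidate is excluded only if no genotype consistent with his phenotype could produce a type B child with a type A mother.
Omar (type A): no genotype consistent with that phenotype can produce a type-B child with a type-A mother.
Emil (type A): no genotype consistent with that phenotype can produce a type-B child with a type-A mother.
Sven (type O): no genotype consistent with that phenotype can produce a type-B child with a type-A mother.

Omar, Emil, Sven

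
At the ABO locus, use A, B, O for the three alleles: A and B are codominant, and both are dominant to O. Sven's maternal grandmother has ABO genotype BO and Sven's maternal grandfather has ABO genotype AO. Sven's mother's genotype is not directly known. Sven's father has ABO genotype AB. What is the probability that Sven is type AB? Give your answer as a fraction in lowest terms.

1/4

Sven's mother's ABO genotype from BO × AO: 1/4 AB, 1/4 AO, 1/4 BO, 1/4 OO.
Crossing each possibility with the father AB and summing P(type AB): 1/4·1/2 + 1/4·1/4 + 1/4·1/4 + 1/4·0 = 1/4.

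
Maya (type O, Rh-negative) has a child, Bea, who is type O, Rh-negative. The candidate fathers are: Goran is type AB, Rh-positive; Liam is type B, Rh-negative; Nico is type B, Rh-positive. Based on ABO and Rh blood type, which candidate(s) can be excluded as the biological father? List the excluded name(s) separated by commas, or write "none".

Goran

A candidate is excluded only if no genotype consistent with his phenotype could produce a type O, Rh-negative child with a type O, Rh-negative mother.
Goran (type AB, Rh+): no genotype consistent with that phenotype can produce a type-O Rh- child with a type-O mother.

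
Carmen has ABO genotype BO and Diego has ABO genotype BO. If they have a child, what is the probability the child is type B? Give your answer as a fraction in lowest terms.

3/4

ABO cross BO × BO → offspring phenotypes: 1/4 O, 3/4 B.
So P(type B) = 3/4.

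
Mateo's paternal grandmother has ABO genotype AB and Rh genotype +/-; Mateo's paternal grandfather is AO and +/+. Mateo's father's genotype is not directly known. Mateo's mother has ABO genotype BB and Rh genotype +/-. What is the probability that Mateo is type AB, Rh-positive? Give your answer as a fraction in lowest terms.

7/16

Mateo's father's ABO genotype from AB × AO: 1/4 AA, 1/4 AB, 1/4 AO, 1/4 BO.
Crossing each possibility with the mother BB and summing P(type AB): 1/4·1 + 1/4·1/2 + 1/4·1/2 + 1/4·0 = 1/2.
Similarly for Rh via the father's Rh distribution: P(Rh+) = 7/8.
Independent loci: 1/2 × 7/8 = 7/16.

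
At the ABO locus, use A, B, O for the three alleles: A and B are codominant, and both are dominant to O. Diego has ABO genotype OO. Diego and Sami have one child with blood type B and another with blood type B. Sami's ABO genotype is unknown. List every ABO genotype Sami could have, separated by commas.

AB, BB, BO

For each candidate genotype of Sami, check whether crossing it with OO can produce every observed child phenotype.
  AA → possible child types {A} ✗
  AB → possible child types {A, B} ✓
  AO → possible child types {O, A} ✗
  BB → possible child types {B} ✓
  BO → possible child types {O, B} ✓
  OO → possible child types {O} ✗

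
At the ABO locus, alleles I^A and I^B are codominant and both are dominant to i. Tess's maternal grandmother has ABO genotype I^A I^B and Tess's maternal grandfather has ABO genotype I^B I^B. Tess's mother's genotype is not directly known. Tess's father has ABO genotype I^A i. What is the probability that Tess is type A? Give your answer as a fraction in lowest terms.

Tess's mother's ABO genotype from I^A I^B × I^B I^B: 1/2 I^A I^B, 1/2 I^B I^B.
Crossing each possibility with the father I^A i and summing P(type A): 1/2·1/2 + 1/2·0 = 1/4.

1/4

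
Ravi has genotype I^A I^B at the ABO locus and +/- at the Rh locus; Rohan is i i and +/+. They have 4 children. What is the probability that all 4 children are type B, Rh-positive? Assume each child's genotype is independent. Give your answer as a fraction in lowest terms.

1/16

ABO cross I^A I^B × i i → 1/2 A, 1/2 B.
Rh cross +/- × +/+ → 1 Rh+; so P(type B, Rh-positive) = 1/2 × 1 = 1/2 per child.
All 4 independent: (1/2)^4 = 1/16.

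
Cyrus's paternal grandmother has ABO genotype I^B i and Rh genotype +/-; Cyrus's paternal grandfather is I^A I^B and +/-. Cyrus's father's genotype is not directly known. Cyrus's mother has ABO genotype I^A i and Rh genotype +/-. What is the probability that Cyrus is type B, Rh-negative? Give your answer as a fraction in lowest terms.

Cyrus's father's ABO genotype from I^B i × I^A I^B: 1/4 I^A I^B, 1/4 I^A i, 1/4 I^B I^B, 1/4 I^B i.
Crossing each possibility with the mother I^A i and summing P(type B): 1/4·1/4 + 1/4·0 + 1/4·1/2 + 1/4·1/4 = 1/4.
Similarly for Rh via the father's Rh distribution: P(Rh-) = 1/4.
Independent loci: 1/4 × 1/4 = 1/16.

1/16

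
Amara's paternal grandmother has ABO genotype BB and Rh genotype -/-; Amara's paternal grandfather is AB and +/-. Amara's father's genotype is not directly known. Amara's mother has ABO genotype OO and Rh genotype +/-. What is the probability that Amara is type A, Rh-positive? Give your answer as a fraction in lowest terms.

Amara's father's ABO genotype from BB × AB: 1/2 AB, 1/2 BB.
Crossing each possibility with the mother OO and summing P(type A): 1/2·1/2 + 1/2·0 = 1/4.
Similarly for Rh via the father's Rh distribution: P(Rh+) = 5/8.
Independent loci: 1/4 × 5/8 = 5/32.

5/32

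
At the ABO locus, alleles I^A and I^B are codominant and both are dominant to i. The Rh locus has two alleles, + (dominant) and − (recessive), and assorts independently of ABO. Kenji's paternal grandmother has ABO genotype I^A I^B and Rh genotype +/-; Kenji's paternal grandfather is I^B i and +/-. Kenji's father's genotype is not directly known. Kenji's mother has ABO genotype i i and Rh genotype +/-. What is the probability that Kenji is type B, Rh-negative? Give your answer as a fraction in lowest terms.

Kenji's father's ABO genotype from I^A I^B × I^B i: 1/4 I^A I^B, 1/4 I^A i, 1/4 I^B I^B, 1/4 I^B i.
Crossing each possibility with the mother i i and summing P(type B): 1/4·1/2 + 1/4·0 + 1/4·1 + 1/4·1/2 = 1/2.
Similarly for Rh via the father's Rh distribution: P(Rh-) = 1/4.
Independent loci: 1/2 × 1/4 = 1/8.

1/8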